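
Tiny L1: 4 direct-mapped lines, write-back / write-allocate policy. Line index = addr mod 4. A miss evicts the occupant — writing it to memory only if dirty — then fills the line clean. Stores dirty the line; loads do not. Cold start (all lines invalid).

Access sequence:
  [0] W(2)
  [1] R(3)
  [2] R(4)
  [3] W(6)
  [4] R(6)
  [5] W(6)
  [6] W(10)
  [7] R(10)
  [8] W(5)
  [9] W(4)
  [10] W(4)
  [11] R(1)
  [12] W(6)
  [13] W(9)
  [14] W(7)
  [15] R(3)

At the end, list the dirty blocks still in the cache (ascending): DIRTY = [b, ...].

0: W B2 -> L2 miss  d=D]
1: R B3 -> L3 miss  d=-]
2: R B4 -> L0 miss  d=-]
3: W B6 -> L2 miss wb->B2  d=D]
4: R B6 -> L2 hit  d=D]
5: W B6 -> L2 hit  d=D]
6: W B10 -> L2 miss wb->B6  d=D]
7: R B10 -> L2 hit  d=D]
8: W B5 -> L1 miss  d=D]
9: W B4 -> L0 hit  d=D]
10: W B4 -> L0 hit  d=D]
11: R B1 -> L1 miss wb->B5  d=-]
12: W B6 -> L2 miss wb->B10  d=D]
13: W B9 -> L1 miss  d=D]
14: W B7 -> L3 miss  d=D]
15: R B3 -> L3 miss wb->B7  d=-]

DIRTY = [4, 6, 9]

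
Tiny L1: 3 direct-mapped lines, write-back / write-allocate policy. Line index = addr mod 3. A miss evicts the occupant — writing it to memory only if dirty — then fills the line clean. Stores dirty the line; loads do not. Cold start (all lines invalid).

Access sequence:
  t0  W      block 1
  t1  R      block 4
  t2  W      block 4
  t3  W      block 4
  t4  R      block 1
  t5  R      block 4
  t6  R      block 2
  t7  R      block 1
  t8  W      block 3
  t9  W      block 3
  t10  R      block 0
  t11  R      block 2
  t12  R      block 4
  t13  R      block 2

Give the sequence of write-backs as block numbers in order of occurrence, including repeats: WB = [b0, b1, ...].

WB = [1, 4, 3]

  0 | W B1 → L1 miss [D]
  1 | R B4 → L1 miss wb→B1 [-]
  2 | W B4 → L1 hit [D]
  3 | W B4 → L1 hit [D]
  4 | R B1 → L1 miss wb→B4 [-]
  5 | R B4 → L1 miss [-]
  6 | R B2 → L2 miss [-]
  7 | R B1 → L1 miss [-]
  8 | W B3 → L0 miss [D]
  9 | W B3 → L0 hit [D]
  10 | R B0 → L0 miss wb→B3 [-]
  11 | R B2 → L2 hit [-]
  12 | R B4 → L1 miss [-]
  13 | R B2 → L2 hit [-]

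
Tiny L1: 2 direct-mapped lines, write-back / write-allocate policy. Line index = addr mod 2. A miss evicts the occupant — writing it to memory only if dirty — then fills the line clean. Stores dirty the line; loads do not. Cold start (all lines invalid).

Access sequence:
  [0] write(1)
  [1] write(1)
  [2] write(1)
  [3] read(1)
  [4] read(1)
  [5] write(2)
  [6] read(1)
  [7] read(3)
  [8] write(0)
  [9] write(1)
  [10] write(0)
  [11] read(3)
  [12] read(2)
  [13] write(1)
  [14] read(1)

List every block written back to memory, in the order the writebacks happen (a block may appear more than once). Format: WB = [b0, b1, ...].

WB = [1, 2, 1, 0]

  0 | W B1 → L1 miss [D]
  1 | W B1 → L1 hit [D]
  2 | W B1 → L1 hit [D]
  3 | R B1 → L1 hit [D]
  4 | R B1 → L1 hit [D]
  5 | W B2 → L0 miss [D]
  6 | R B1 → L1 hit [D]
  7 | R B3 → L1 miss wb→B1 [-]
  8 | W B0 → L0 miss wb→B2 [D]
  9 | W B1 → L1 miss [D]
  10 | W B0 → L0 hit [D]
  11 | R B3 → L1 miss wb→B1 [-]
  12 | R B2 → L0 miss wb→B0 [-]
  13 | W B1 → L1 miss [D]
  14 | R B1 → L1 hit [D]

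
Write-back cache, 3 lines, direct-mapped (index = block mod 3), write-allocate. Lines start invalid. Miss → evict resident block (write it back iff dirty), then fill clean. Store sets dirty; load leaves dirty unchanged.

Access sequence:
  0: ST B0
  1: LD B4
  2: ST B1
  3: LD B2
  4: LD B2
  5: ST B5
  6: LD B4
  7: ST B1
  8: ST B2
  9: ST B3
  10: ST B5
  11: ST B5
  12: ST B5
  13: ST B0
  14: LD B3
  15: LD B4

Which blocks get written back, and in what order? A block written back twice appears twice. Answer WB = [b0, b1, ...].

  0 | W B0 → L0 miss [D]
  1 | R B4 → L1 miss [-]
  2 | W B1 → L1 miss [D]
  3 | R B2 → L2 miss [-]
  4 | R B2 → L2 hit [-]
  5 | W B5 → L2 miss [D]
  6 | R B4 → L1 miss wb→B1 [-]
  7 | W B1 → L1 miss [D]
  8 | W B2 → L2 miss wb→B5 [D]
  9 | W B3 → L0 miss wb→B0 [D]
  10 | W B5 → L2 miss wb→B2 [D]
  11 | W B5 → L2 hit [D]
  12 | W B5 → L2 hit [D]
  13 | W B0 → L0 miss wb→B3 [D]
  14 | R B3 → L0 miss wb→B0 [-]
  15 | R B4 → L1 miss wb→B1 [-]

WB = [1, 5, 0, 2, 3, 0, 1]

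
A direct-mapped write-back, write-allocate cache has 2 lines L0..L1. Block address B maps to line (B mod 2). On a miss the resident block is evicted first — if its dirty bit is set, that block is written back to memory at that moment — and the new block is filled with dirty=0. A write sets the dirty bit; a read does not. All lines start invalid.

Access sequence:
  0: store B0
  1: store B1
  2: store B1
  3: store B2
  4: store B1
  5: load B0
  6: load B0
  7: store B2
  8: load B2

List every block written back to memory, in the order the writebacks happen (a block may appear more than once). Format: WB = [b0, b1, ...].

WB = [0, 2]

0: W B0 -> L0 miss  d=D]
1: W B1 -> L1 miss  d=D]
2: W B1 -> L1 hit  d=D]
3: W B2 -> L0 miss wb->B0  d=D]
4: W B1 -> L1 hit  d=D]
5: R B0 -> L0 miss wb->B2  d=-]
6: R B0 -> L0 hit  d=-]
7: W B2 -> L0 miss  d=D]
8: R B2 -> L0 hit  d=D]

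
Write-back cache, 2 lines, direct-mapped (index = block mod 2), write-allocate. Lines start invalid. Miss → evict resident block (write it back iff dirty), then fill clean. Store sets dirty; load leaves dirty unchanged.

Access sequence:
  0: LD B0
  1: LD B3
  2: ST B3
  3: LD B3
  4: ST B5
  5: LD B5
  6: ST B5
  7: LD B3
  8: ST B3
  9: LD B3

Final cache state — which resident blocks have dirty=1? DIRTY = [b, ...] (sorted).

DIRTY = [3]

0: R B0 -> L0 miss  d=-]
1: R B3 -> L1 miss  d=-]
2: W B3 -> L1 hit  d=D]
3: R B3 -> L1 hit  d=D]
4: W B5 -> L1 miss wb->B3  d=D]
5: R B5 -> L1 hit  d=D]
6: W B5 -> L1 hit  d=D]
7: R B3 -> L1 miss wb->B5  d=-]
8: W B3 -> L1 hit  d=D]
9: R B3 -> L1 hit  d=D]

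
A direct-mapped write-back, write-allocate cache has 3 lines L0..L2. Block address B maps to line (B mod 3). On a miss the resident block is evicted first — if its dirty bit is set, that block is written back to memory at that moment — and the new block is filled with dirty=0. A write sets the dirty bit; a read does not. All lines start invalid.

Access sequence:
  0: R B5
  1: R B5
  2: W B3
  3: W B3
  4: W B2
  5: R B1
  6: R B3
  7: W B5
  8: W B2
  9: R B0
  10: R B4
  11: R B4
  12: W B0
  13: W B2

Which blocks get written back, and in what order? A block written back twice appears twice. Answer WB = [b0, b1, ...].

WB = [2, 5, 3]

  0 | R B5 → L2 miss [-]
  1 | R B5 → L2 hit [-]
  2 | W B3 → L0 miss [D]
  3 | W B3 → L0 hit [D]
  4 | W B2 → L2 miss [D]
  5 | R B1 → L1 miss [-]
  6 | R B3 → L0 hit [D]
  7 | W B5 → L2 miss wb→B2 [D]
  8 | W B2 → L2 miss wb→B5 [D]
  9 | R B0 → L0 miss wb→B3 [-]
  10 | R B4 → L1 miss [-]
  11 | R B4 → L1 hit [-]
  12 | W B0 → L0 hit [D]
  13 | W B2 → L2 hit [D]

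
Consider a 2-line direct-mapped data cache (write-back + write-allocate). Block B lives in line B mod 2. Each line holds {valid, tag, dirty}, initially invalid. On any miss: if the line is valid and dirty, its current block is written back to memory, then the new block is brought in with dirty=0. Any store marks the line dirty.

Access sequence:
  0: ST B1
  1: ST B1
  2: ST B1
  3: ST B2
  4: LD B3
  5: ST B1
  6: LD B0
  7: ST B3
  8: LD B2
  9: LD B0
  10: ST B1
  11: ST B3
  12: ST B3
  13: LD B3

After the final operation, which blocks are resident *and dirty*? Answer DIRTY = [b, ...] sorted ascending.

DIRTY = [3]

0: W B1 → L1 miss [D]
1: W B1 → L1 hit [D]
2: W B1 → L1 hit [D]
3: W B2 → L0 miss [D]
4: R B3 → L1 miss wb→B1 [-]
5: W B1 → L1 miss [D]
6: R B0 → L0 miss wb→B2 [-]
7: W B3 → L1 miss wb→B1 [D]
8: R B2 → L0 miss [-]
9: R B0 → L0 miss [-]
10: W B1 → L1 miss wb→B3 [D]
11: W B3 → L1 miss wb→B1 [D]
12: W B3 → L1 hit [D]
13: R B3 → L1 hit [D]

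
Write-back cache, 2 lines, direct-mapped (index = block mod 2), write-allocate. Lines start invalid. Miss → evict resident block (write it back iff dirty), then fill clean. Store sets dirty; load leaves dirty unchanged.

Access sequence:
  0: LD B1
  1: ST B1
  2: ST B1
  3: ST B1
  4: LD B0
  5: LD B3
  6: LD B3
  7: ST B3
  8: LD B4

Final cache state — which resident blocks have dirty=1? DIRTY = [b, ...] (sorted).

DIRTY = [3]

0: R B1 -> L1 miss  d=-]
1: W B1 -> L1 hit  d=D]
2: W B1 -> L1 hit  d=D]
3: W B1 -> L1 hit  d=D]
4: R B0 -> L0 miss  d=-]
5: R B3 -> L1 miss wb->B1  d=-]
6: R B3 -> L1 hit  d=-]
7: W B3 -> L1 hit  d=D]
8: R B4 -> L0 miss  d=-]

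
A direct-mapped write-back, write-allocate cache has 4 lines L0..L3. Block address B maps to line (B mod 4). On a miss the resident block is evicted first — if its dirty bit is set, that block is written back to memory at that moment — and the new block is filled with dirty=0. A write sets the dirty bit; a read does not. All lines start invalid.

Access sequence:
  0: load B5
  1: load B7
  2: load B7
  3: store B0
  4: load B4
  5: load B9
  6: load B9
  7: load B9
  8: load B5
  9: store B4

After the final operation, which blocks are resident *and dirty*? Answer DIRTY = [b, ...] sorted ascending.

0: R B5 -> L1 miss  d=-]
1: R B7 -> L3 miss  d=-]
2: R B7 -> L3 hit  d=-]
3: W B0 -> L0 miss  d=D]
4: R B4 -> L0 miss wb->B0  d=-]
5: R B9 -> L1 miss  d=-]
6: R B9 -> L1 hit  d=-]
7: R B9 -> L1 hit  d=-]
8: R B5 -> L1 miss  d=-]
9: W B4 -> L0 hit  d=D]

DIRTY = [4]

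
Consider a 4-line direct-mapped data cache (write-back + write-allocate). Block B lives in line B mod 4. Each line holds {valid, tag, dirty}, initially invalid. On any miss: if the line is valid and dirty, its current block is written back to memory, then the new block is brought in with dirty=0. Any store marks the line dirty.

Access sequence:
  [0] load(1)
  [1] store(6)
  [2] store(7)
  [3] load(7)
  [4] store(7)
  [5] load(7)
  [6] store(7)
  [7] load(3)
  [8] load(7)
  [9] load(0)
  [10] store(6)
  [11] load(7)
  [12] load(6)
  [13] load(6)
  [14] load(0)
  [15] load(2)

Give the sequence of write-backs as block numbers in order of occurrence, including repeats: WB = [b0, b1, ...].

WB = [7, 6]

0: R B1 -> L1 miss  d=-]
1: W B6 -> L2 miss  d=D]
2: W B7 -> L3 miss  d=D]
3: R B7 -> L3 hit  d=D]
4: W B7 -> L3 hit  d=D]
5: R B7 -> L3 hit  d=D]
6: W B7 -> L3 hit  d=D]
7: R B3 -> L3 miss wb->B7  d=-]
8: R B7 -> L3 miss  d=-]
9: R B0 -> L0 miss  d=-]
10: W B6 -> L2 hit  d=D]
11: R B7 -> L3 hit  d=-]
12: R B6 -> L2 hit  d=D]
13: R B6 -> L2 hit  d=D]
14: R B0 -> L0 hit  d=-]
15: R B2 -> L2 miss wb->B6  d=-]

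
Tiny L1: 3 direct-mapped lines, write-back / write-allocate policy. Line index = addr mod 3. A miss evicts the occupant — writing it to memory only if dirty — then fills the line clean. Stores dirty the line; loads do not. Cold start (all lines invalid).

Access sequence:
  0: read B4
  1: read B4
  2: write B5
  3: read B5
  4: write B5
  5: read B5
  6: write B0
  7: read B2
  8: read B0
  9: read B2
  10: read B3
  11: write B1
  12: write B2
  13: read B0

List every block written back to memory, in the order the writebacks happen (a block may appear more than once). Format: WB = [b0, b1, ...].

WB = [5, 0]

  0 | R B4 → L1 miss [-]
  1 | R B4 → L1 hit [-]
  2 | W B5 → L2 miss [D]
  3 | R B5 → L2 hit [D]
  4 | W B5 → L2 hit [D]
  5 | R B5 → L2 hit [D]
  6 | W B0 → L0 miss [D]
  7 | R B2 → L2 miss wb→B5 [-]
  8 | R B0 → L0 hit [D]
  9 | R B2 → L2 hit [-]
  10 | R B3 → L0 miss wb→B0 [-]
  11 | W B1 → L1 miss [D]
  12 | W B2 → L2 hit [D]
  13 | R B0 → L0 miss [-]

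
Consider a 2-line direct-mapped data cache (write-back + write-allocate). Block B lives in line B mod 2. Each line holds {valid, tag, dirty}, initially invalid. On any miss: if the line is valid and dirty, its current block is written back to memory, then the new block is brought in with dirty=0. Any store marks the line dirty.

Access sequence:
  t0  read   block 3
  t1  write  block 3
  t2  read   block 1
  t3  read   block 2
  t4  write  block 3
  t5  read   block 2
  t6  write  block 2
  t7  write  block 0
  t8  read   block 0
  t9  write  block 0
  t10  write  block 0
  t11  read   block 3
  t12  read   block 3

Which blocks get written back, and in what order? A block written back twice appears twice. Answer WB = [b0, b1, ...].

  0 | R B3 → L1 miss [-]
  1 | W B3 → L1 hit [D]
  2 | R B1 → L1 miss wb→B3 [-]
  3 | R B2 → L0 miss [-]
  4 | W B3 → L1 miss [D]
  5 | R B2 → L0 hit [-]
  6 | W B2 → L0 hit [D]
  7 | W B0 → L0 miss wb→B2 [D]
  8 | R B0 → L0 hit [D]
  9 | W B0 → L0 hit [D]
  10 | W B0 → L0 hit [D]
  11 | R B3 → L1 hit [D]
  12 | R B3 → L1 hit [D]

WB = [3, 2]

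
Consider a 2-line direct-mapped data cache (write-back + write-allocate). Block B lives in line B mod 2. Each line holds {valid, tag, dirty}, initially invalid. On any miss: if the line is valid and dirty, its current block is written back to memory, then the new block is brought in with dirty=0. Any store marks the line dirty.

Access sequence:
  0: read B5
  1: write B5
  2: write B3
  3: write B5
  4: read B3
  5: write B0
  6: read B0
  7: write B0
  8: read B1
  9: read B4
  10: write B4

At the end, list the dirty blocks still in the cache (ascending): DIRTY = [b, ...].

DIRTY = [4]

  0 | R B5 → L1 miss [-]
  1 | W B5 → L1 hit [D]
  2 | W B3 → L1 miss wb→B5 [D]
  3 | W B5 → L1 miss wb→B3 [D]
  4 | R B3 → L1 miss wb→B5 [-]
  5 | W B0 → L0 miss [D]
  6 | R B0 → L0 hit [D]
  7 | W B0 → L0 hit [D]
  8 | R B1 → L1 miss [-]
  9 | R B4 → L0 miss wb→B0 [-]
  10 | W B4 → L0 hit [D]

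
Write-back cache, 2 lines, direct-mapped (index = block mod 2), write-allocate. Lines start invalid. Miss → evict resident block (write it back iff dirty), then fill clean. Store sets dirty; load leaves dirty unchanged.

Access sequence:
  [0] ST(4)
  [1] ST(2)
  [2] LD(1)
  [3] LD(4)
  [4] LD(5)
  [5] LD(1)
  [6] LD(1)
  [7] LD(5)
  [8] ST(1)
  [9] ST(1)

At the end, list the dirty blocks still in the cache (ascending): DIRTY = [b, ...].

0: W B4 → L0 miss [D]
1: W B2 → L0 miss wb→B4 [D]
2: R B1 → L1 miss [-]
3: R B4 → L0 miss wb→B2 [-]
4: R B5 → L1 miss [-]
5: R B1 → L1 miss [-]
6: R B1 → L1 hit [-]
7: R B5 → L1 miss [-]
8: W B1 → L1 miss [D]
9: W B1 → L1 hit [D]

DIRTY = [1]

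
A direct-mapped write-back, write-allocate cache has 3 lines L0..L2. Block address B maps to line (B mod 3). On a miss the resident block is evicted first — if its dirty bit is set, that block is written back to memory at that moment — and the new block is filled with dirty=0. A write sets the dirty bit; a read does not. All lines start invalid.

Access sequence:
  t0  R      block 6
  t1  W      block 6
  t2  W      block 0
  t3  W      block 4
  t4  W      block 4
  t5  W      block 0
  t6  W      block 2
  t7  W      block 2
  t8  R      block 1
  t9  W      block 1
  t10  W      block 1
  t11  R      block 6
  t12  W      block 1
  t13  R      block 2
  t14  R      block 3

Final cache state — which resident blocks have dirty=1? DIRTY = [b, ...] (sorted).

DIRTY = [1, 2]

0: R B6 → L0 miss [-]
1: W B6 → L0 hit [D]
2: W B0 → L0 miss wb→B6 [D]
3: W B4 → L1 miss [D]
4: W B4 → L1 hit [D]
5: W B0 → L0 hit [D]
6: W B2 → L2 miss [D]
7: W B2 → L2 hit [D]
8: R B1 → L1 miss wb→B4 [-]
9: W B1 → L1 hit [D]
10: W B1 → L1 hit [D]
11: R B6 → L0 miss wb→B0 [-]
12: W B1 → L1 hit [D]
13: R B2 → L2 hit [D]
14: R B3 → L0 miss [-]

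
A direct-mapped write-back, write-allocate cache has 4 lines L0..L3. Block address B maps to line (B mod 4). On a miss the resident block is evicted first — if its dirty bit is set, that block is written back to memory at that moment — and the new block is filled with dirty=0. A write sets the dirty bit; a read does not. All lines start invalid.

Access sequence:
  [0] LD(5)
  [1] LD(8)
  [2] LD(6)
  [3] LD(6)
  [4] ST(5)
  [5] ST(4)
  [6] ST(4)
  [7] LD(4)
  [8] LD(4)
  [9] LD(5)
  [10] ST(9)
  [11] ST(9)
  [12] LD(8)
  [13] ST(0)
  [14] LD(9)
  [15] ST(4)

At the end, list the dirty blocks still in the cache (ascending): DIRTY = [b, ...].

DIRTY = [4, 9]

0: R B5 → L1 miss [-]
1: R B8 → L0 miss [-]
2: R B6 → L2 miss [-]
3: R B6 → L2 hit [-]
4: W B5 → L1 hit [D]
5: W B4 → L0 miss [D]
6: W B4 → L0 hit [D]
7: R B4 → L0 hit [D]
8: R B4 → L0 hit [D]
9: R B5 → L1 hit [D]
10: W B9 → L1 miss wb→B5 [D]
11: W B9 → L1 hit [D]
12: R B8 → L0 miss wb→B4 [-]
13: W B0 → L0 miss [D]
14: R B9 → L1 hit [D]
15: W B4 → L0 miss wb→B0 [D]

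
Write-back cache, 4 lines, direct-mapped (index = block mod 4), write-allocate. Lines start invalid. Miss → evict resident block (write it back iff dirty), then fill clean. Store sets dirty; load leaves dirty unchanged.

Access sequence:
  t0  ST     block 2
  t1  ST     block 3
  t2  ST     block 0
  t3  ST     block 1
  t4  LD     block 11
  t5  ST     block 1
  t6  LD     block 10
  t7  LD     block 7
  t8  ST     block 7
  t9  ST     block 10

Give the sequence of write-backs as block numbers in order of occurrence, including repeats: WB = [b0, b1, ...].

  0 | W B2 → L2 miss [D]
  1 | W B3 → L3 miss [D]
  2 | W B0 → L0 miss [D]
  3 | W B1 → L1 miss [D]
  4 | R B11 → L3 miss wb→B3 [-]
  5 | W B1 → L1 hit [D]
  6 | R B10 → L2 miss wb→B2 [-]
  7 | R B7 → L3 miss [-]
  8 | W B7 → L3 hit [D]
  9 | W B10 → L2 hit [D]

WB = [3, 2]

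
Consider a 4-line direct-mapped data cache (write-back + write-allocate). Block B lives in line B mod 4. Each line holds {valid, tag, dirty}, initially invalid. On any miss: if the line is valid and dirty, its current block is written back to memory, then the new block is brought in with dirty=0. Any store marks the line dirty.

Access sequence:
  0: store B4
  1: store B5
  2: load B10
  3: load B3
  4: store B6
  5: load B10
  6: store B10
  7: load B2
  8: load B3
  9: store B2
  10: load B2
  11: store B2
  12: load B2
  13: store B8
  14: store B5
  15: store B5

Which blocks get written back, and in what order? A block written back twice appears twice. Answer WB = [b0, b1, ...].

0: W B4 -> L0 miss  d=D]
1: W B5 -> L1 miss  d=D]
2: R B10 -> L2 miss  d=-]
3: R B3 -> L3 miss  d=-]
4: W B6 -> L2 miss  d=D]
5: R B10 -> L2 miss wb->B6  d=-]
6: W B10 -> L2 hit  d=D]
7: R B2 -> L2 miss wb->B10  d=-]
8: R B3 -> L3 hit  d=-]
9: W B2 -> L2 hit  d=D]
10: R B2 -> L2 hit  d=D]
11: W B2 -> L2 hit  d=D]
12: R B2 -> L2 hit  d=D]
13: W B8 -> L0 miss wb->B4  d=D]
14: W B5 -> L1 hit  d=D]
15: W B5 -> L1 hit  d=D]

WB = [6, 10, 4]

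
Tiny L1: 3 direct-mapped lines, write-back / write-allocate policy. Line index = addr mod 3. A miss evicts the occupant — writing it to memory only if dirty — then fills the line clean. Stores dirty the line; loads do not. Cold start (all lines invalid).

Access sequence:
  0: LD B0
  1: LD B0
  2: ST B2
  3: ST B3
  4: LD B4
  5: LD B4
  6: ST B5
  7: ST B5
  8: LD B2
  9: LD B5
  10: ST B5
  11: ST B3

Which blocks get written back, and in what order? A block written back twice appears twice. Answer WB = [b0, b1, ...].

WB = [2, 5]

0: R B0 → L0 miss [-]
1: R B0 → L0 hit [-]
2: W B2 → L2 miss [D]
3: W B3 → L0 miss [D]
4: R B4 → L1 miss [-]
5: R B4 → L1 hit [-]
6: W B5 → L2 miss wb→B2 [D]
7: W B5 → L2 hit [D]
8: R B2 → L2 miss wb→B5 [-]
9: R B5 → L2 miss [-]
10: W B5 → L2 hit [D]
11: W B3 → L0 hit [D]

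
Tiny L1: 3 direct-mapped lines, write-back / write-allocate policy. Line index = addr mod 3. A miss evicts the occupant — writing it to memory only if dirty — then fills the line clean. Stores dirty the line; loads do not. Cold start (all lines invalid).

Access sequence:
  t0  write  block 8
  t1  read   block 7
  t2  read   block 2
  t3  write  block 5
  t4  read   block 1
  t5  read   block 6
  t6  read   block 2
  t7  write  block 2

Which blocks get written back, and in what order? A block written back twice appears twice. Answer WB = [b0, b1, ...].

WB = [8, 5]

  0 | W B8 → L2 miss [D]
  1 | R B7 → L1 miss [-]
  2 | R B2 → L2 miss wb→B8 [-]
  3 | W B5 → L2 miss [D]
  4 | R B1 → L1 miss [-]
  5 | R B6 → L0 miss [-]
  6 | R B2 → L2 miss wb→B5 [-]
  7 | W B2 → L2 hit [D]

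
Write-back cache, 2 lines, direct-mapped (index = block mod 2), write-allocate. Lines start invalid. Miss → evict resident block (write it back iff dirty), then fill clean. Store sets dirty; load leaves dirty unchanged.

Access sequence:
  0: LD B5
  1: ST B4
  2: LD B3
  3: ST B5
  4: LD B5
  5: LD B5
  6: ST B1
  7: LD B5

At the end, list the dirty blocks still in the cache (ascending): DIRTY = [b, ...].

DIRTY = [4]

0: R B5 -> L1 miss  d=-]
1: W B4 -> L0 miss  d=D]
2: R B3 -> L1 miss  d=-]
3: W B5 -> L1 miss  d=D]
4: R B5 -> L1 hit  d=D]
5: R B5 -> L1 hit  d=D]
6: W B1 -> L1 miss wb->B5  d=D]
7: R B5 -> L1 miss wb->B1  d=-]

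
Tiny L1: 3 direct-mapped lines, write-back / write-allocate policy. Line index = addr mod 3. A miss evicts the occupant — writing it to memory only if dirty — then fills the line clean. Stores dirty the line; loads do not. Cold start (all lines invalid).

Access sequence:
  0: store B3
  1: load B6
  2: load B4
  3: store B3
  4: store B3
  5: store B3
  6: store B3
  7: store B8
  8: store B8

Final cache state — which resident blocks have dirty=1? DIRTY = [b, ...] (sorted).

0: W B3 -> L0 miss  d=D]
1: R B6 -> L0 miss wb->B3  d=-]
2: R B4 -> L1 miss  d=-]
3: W B3 -> L0 miss  d=D]
4: W B3 -> L0 hit  d=D]
5: W B3 -> L0 hit  d=D]
6: W B3 -> L0 hit  d=D]
7: W B8 -> L2 miss  d=D]
8: W B8 -> L2 hit  d=D]

DIRTY = [3, 8]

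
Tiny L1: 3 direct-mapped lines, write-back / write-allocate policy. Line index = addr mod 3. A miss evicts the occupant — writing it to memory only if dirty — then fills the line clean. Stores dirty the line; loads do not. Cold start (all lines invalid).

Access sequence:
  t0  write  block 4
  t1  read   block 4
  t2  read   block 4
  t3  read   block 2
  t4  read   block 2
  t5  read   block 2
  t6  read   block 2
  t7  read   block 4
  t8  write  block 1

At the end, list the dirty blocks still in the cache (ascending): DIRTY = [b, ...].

DIRTY = [1]

0: W B4 → L1 miss [D]
1: R B4 → L1 hit [D]
2: R B4 → L1 hit [D]
3: R B2 → L2 miss [-]
4: R B2 → L2 hit [-]
5: R B2 → L2 hit [-]
6: R B2 → L2 hit [-]
7: R B4 → L1 hit [D]
8: W B1 → L1 miss wb→B4 [D]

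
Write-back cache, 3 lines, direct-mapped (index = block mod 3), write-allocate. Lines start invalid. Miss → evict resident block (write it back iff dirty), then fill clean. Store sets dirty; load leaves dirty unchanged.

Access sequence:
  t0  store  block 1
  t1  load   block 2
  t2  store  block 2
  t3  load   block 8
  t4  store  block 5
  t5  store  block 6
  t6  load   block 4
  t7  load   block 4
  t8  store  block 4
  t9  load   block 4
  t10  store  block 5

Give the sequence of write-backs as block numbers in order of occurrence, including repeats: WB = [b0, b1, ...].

0: W B1 -> L1 miss  d=D]
1: R B2 -> L2 miss  d=-]
2: W B2 -> L2 hit  d=D]
3: R B8 -> L2 miss wb->B2  d=-]
4: W B5 -> L2 miss  d=D]
5: W B6 -> L0 miss  d=D]
6: R B4 -> L1 miss wb->B1  d=-]
7: R B4 -> L1 hit  d=-]
8: W B4 -> L1 hit  d=D]
9: R B4 -> L1 hit  d=D]
10: W B5 -> L2 hit  d=D]

WB = [2, 1]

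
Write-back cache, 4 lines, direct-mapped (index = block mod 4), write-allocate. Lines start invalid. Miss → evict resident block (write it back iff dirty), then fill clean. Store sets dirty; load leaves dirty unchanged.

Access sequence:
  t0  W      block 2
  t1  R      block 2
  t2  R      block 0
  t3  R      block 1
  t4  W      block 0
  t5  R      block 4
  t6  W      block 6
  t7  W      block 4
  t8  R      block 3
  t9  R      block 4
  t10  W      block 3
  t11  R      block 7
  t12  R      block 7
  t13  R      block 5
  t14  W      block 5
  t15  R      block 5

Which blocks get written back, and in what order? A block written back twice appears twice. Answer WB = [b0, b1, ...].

  0 | W B2 → L2 miss [D]
  1 | R B2 → L2 hit [D]
  2 | R B0 → L0 miss [-]
  3 | R B1 → L1 miss [-]
  4 | W B0 → L0 hit [D]
  5 | R B4 → L0 miss wb→B0 [-]
  6 | W B6 → L2 miss wb→B2 [D]
  7 | W B4 → L0 hit [D]
  8 | R B3 → L3 miss [-]
  9 | R B4 → L0 hit [D]
  10 | W B3 → L3 hit [D]
  11 | R B7 → L3 miss wb→B3 [-]
  12 | R B7 → L3 hit [-]
  13 | R B5 → L1 miss [-]
  14 | W B5 → L1 hit [D]
  15 | R B5 → L1 hit [D]

WB = [0, 2, 3]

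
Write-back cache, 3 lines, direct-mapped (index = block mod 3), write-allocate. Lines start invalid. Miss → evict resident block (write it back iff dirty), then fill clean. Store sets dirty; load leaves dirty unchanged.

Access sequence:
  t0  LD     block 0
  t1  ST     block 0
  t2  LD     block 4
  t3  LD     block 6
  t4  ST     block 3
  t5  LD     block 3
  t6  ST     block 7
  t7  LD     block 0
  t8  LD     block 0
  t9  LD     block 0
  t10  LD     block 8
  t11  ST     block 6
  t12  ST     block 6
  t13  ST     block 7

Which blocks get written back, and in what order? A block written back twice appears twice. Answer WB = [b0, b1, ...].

  0 | R B0 → L0 miss [-]
  1 | W B0 → L0 hit [D]
  2 | R B4 → L1 miss [-]
  3 | R B6 → L0 miss wb→B0 [-]
  4 | W B3 → L0 miss [D]
  5 | R B3 → L0 hit [D]
  6 | W B7 → L1 miss [D]
  7 | R B0 → L0 miss wb→B3 [-]
  8 | R B0 → L0 hit [-]
  9 | R B0 → L0 hit [-]
  10 | R B8 → L2 miss [-]
  11 | W B6 → L0 miss [D]
  12 | W B6 → L0 hit [D]
  13 | W B7 → L1 hit [D]

WB = [0, 3]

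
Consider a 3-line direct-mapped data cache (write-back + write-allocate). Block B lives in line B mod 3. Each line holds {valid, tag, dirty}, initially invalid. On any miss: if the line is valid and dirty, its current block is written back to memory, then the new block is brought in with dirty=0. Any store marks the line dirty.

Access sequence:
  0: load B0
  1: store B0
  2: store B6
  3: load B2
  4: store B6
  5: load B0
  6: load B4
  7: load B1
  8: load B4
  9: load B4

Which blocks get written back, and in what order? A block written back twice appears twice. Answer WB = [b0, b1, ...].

0: R B0 -> L0 miss  d=-]
1: W B0 -> L0 hit  d=D]
2: W B6 -> L0 miss wb->B0  d=D]
3: R B2 -> L2 miss  d=-]
4: W B6 -> L0 hit  d=D]
5: R B0 -> L0 miss wb->B6  d=-]
6: R B4 -> L1 miss  d=-]
7: R B1 -> L1 miss  d=-]
8: R B4 -> L1 miss  d=-]
9: R B4 -> L1 hit  d=-]

WB = [0, 6]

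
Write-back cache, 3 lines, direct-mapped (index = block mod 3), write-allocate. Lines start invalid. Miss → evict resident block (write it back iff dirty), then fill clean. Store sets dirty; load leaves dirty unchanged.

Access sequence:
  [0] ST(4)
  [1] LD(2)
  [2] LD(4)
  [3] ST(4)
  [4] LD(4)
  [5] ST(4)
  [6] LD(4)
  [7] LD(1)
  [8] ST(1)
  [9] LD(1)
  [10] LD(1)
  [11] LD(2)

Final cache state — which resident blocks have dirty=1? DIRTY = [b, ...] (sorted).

DIRTY = [1]

0: W B4 → L1 miss [D]
1: R B2 → L2 miss [-]
2: R B4 → L1 hit [D]
3: W B4 → L1 hit [D]
4: R B4 → L1 hit [D]
5: W B4 → L1 hit [D]
6: R B4 → L1 hit [D]
7: R B1 → L1 miss wb→B4 [-]
8: W B1 → L1 hit [D]
9: R B1 → L1 hit [D]
10: R B1 → L1 hit [D]
11: R B2 → L2 hit [-]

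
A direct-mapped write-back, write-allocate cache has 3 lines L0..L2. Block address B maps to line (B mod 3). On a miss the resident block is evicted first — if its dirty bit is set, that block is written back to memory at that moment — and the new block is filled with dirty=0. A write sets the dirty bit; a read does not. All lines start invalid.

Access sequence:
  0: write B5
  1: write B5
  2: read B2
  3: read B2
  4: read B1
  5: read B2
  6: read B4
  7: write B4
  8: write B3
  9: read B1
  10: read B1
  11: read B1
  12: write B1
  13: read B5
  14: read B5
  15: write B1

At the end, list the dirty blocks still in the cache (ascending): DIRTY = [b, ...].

0: W B5 -> L2 miss  d=D]
1: W B5 -> L2 hit  d=D]
2: R B2 -> L2 miss wb->B5  d=-]
3: R B2 -> L2 hit  d=-]
4: R B1 -> L1 miss  d=-]
5: R B2 -> L2 hit  d=-]
6: R B4 -> L1 miss  d=-]
7: W B4 -> L1 hit  d=D]
8: W B3 -> L0 miss  d=D]
9: R B1 -> L1 miss wb->B4  d=-]
10: R B1 -> L1 hit  d=-]
11: R B1 -> L1 hit  d=-]
12: W B1 -> L1 hit  d=D]
13: R B5 -> L2 miss  d=-]
14: R B5 -> L2 hit  d=-]
15: W B1 -> L1 hit  d=D]

DIRTY = [1, 3]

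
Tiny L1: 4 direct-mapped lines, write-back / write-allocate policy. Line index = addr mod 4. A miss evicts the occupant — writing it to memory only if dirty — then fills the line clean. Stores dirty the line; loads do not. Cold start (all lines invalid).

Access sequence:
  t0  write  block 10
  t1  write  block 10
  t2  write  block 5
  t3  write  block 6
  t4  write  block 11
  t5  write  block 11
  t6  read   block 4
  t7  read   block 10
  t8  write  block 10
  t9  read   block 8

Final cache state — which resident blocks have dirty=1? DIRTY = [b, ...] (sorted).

DIRTY = [5, 10, 11]

0: W B10 → L2 miss [D]
1: W B10 → L2 hit [D]
2: W B5 → L1 miss [D]
3: W B6 → L2 miss wb→B10 [D]
4: W B11 → L3 miss [D]
5: W B11 → L3 hit [D]
6: R B4 → L0 miss [-]
7: R B10 → L2 miss wb→B6 [-]
8: W B10 → L2 hit [D]
9: R B8 → L0 miss [-]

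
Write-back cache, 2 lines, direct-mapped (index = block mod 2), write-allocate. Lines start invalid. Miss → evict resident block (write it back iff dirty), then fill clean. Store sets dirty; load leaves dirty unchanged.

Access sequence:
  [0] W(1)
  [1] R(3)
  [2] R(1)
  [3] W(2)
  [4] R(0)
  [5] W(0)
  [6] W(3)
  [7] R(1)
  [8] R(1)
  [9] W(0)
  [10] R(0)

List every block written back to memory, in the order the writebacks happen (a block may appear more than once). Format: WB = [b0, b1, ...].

  0 | W B1 → L1 miss [D]
  1 | R B3 → L1 miss wb→B1 [-]
  2 | R B1 → L1 miss [-]
  3 | W B2 → L0 miss [D]
  4 | R B0 → L0 miss wb→B2 [-]
  5 | W B0 → L0 hit [D]
  6 | W B3 → L1 miss [D]
  7 | R B1 → L1 miss wb→B3 [-]
  8 | R B1 → L1 hit [-]
  9 | W B0 → L0 hit [D]
  10 | R B0 → L0 hit [D]

WB = [1, 2, 3]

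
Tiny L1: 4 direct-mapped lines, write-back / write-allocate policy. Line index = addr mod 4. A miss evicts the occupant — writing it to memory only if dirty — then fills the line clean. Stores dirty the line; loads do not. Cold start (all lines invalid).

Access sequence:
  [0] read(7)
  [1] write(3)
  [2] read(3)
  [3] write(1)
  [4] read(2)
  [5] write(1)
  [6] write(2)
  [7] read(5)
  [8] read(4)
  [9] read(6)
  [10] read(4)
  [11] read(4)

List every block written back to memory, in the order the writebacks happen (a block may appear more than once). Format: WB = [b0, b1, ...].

WB = [1, 2]

0: R B7 → L3 miss [-]
1: W B3 → L3 miss [D]
2: R B3 → L3 hit [D]
3: W B1 → L1 miss [D]
4: R B2 → L2 miss [-]
5: W B1 → L1 hit [D]
6: W B2 → L2 hit [D]
7: R B5 → L1 miss wb→B1 [-]
8: R B4 → L0 miss [-]
9: R B6 → L2 miss wb→B2 [-]
10: R B4 → L0 hit [-]
11: R B4 → L0 hit [-]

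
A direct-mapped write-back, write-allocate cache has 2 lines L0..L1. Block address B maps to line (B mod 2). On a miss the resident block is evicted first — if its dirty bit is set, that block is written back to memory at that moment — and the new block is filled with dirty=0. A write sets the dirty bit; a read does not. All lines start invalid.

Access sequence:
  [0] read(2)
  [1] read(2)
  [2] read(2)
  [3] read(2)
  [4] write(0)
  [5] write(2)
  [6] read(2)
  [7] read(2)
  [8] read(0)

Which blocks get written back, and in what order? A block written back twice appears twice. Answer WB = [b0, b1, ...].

WB = [0, 2]

0: R B2 → L0 miss [-]
1: R B2 → L0 hit [-]
2: R B2 → L0 hit [-]
3: R B2 → L0 hit [-]
4: W B0 → L0 miss [D]
5: W B2 → L0 miss wb→B0 [D]
6: R B2 → L0 hit [D]
7: R B2 → L0 hit [D]
8: R B0 → L0 miss wb→B2 [-]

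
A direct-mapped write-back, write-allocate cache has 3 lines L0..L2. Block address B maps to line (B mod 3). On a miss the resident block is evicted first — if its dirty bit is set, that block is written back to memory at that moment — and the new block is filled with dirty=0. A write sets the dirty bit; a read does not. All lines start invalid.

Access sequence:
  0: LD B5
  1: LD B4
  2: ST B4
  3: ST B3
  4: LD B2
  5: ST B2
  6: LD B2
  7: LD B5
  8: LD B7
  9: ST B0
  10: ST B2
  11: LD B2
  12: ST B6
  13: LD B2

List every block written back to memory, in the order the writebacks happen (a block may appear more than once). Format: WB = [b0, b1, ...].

WB = [2, 4, 3, 0]

0: R B5 → L2 miss [-]
1: R B4 → L1 miss [-]
2: W B4 → L1 hit [D]
3: W B3 → L0 miss [D]
4: R B2 → L2 miss [-]
5: W B2 → L2 hit [D]
6: R B2 → L2 hit [D]
7: R B5 → L2 miss wb→B2 [-]
8: R B7 → L1 miss wb→B4 [-]
9: W B0 → L0 miss wb→B3 [D]
10: W B2 → L2 miss [D]
11: R B2 → L2 hit [D]
12: W B6 → L0 miss wb→B0 [D]
13: R B2 → L2 hit [D]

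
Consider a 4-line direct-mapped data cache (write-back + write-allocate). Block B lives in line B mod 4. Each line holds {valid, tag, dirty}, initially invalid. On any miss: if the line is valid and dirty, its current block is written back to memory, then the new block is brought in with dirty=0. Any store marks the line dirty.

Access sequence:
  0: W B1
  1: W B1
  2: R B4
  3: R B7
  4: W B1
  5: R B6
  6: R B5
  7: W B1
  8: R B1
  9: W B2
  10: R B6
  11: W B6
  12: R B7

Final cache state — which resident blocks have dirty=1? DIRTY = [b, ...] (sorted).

  0 | W B1 → L1 miss [D]
  1 | W B1 → L1 hit [D]
  2 | R B4 → L0 miss [-]
  3 | R B7 → L3 miss [-]
  4 | W B1 → L1 hit [D]
  5 | R B6 → L2 miss [-]
  6 | R B5 → L1 miss wb→B1 [-]
  7 | W B1 → L1 miss [D]
  8 | R B1 → L1 hit [D]
  9 | W B2 → L2 miss [D]
  10 | R B6 → L2 miss wb→B2 [-]
  11 | W B6 → L2 hit [D]
  12 | R B7 → L3 hit [-]

DIRTY = [1, 6]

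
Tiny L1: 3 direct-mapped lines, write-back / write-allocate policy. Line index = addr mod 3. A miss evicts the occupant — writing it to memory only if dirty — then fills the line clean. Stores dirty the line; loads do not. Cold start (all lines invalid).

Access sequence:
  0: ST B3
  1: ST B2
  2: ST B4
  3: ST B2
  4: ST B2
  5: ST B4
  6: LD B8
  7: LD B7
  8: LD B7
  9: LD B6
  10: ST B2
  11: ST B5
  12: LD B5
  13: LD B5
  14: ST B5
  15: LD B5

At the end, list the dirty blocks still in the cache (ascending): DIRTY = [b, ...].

0: W B3 → L0 miss [D]
1: W B2 → L2 miss [D]
2: W B4 → L1 miss [D]
3: W B2 → L2 hit [D]
4: W B2 → L2 hit [D]
5: W B4 → L1 hit [D]
6: R B8 → L2 miss wb→B2 [-]
7: R B7 → L1 miss wb→B4 [-]
8: R B7 → L1 hit [-]
9: R B6 → L0 miss wb→B3 [-]
10: W B2 → L2 miss [D]
11: W B5 → L2 miss wb→B2 [D]
12: R B5 → L2 hit [D]
13: R B5 → L2 hit [D]
14: W B5 → L2 hit [D]
15: R B5 → L2 hit [D]

DIRTY = [5]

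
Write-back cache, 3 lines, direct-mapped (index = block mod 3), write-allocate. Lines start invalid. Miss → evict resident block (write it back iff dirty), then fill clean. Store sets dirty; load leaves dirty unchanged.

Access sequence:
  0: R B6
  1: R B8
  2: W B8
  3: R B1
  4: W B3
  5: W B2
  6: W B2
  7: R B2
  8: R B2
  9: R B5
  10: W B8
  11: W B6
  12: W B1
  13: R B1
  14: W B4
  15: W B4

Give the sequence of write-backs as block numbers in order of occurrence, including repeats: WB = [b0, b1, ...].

0: R B6 → L0 miss [-]
1: R B8 → L2 miss [-]
2: W B8 → L2 hit [D]
3: R B1 → L1 miss [-]
4: W B3 → L0 miss [D]
5: W B2 → L2 miss wb→B8 [D]
6: W B2 → L2 hit [D]
7: R B2 → L2 hit [D]
8: R B2 → L2 hit [D]
9: R B5 → L2 miss wb→B2 [-]
10: W B8 → L2 miss [D]
11: W B6 → L0 miss wb→B3 [D]
12: W B1 → L1 hit [D]
13: R B1 → L1 hit [D]
14: W B4 → L1 miss wb→B1 [D]
15: W B4 → L1 hit [D]

WB = [8, 2, 3, 1]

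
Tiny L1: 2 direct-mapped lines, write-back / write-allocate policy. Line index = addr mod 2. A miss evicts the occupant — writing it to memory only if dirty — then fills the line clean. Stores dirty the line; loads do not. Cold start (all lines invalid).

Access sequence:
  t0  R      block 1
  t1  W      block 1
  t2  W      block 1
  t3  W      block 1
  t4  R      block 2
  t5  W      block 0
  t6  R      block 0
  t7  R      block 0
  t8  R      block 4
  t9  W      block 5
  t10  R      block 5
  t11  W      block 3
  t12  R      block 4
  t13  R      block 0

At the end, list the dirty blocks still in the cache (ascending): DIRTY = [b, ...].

0: R B1 -> L1 miss  d=-]
1: W B1 -> L1 hit  d=D]
2: W B1 -> L1 hit  d=D]
3: W B1 -> L1 hit  d=D]
4: R B2 -> L0 miss  d=-]
5: W B0 -> L0 miss  d=D]
6: R B0 -> L0 hit  d=D]
7: R B0 -> L0 hit  d=D]
8: R B4 -> L0 miss wb->B0  d=-]
9: W B5 -> L1 miss wb->B1  d=D]
10: R B5 -> L1 hit  d=D]
11: W B3 -> L1 miss wb->B5  d=D]
12: R B4 -> L0 hit  d=-]
13: R B0 -> L0 miss  d=-]

DIRTY = [3]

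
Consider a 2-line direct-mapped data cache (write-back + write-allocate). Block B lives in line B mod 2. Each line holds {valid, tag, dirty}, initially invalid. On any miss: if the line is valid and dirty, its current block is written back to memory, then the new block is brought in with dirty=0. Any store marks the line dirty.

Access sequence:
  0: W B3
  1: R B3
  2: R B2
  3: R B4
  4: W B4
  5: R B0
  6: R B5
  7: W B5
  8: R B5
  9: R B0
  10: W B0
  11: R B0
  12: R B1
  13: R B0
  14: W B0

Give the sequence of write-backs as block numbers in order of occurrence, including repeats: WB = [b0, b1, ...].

  0 | W B3 → L1 miss [D]
  1 | R B3 → L1 hit [D]
  2 | R B2 → L0 miss [-]
  3 | R B4 → L0 miss [-]
  4 | W B4 → L0 hit [D]
  5 | R B0 → L0 miss wb→B4 [-]
  6 | R B5 → L1 miss wb→B3 [-]
  7 | W B5 → L1 hit [D]
  8 | R B5 → L1 hit [D]
  9 | R B0 → L0 hit [-]
  10 | W B0 → L0 hit [D]
  11 | R B0 → L0 hit [D]
  12 | R B1 → L1 miss wb→B5 [-]
  13 | R B0 → L0 hit [D]
  14 | W B0 → L0 hit [D]

WB = [4, 3, 5]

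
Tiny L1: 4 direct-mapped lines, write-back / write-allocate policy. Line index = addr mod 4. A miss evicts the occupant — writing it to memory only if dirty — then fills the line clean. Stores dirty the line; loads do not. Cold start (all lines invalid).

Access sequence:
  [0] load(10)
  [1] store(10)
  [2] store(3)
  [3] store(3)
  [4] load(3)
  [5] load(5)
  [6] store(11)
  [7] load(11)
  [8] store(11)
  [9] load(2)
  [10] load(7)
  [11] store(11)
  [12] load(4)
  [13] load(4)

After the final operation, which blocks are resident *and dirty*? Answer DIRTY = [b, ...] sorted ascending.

0: R B10 -> L2 miss  d=-]
1: W B10 -> L2 hit  d=D]
2: W B3 -> L3 miss  d=D]
3: W B3 -> L3 hit  d=D]
4: R B3 -> L3 hit  d=D]
5: R B5 -> L1 miss  d=-]
6: W B11 -> L3 miss wb->B3  d=D]
7: R B11 -> L3 hit  d=D]
8: W B11 -> L3 hit  d=D]
9: R B2 -> L2 miss wb->B10  d=-]
10: R B7 -> L3 miss wb->B11  d=-]
11: W B11 -> L3 miss  d=D]
12: R B4 -> L0 miss  d=-]
13: R B4 -> L0 hit  d=-]

DIRTY = [11]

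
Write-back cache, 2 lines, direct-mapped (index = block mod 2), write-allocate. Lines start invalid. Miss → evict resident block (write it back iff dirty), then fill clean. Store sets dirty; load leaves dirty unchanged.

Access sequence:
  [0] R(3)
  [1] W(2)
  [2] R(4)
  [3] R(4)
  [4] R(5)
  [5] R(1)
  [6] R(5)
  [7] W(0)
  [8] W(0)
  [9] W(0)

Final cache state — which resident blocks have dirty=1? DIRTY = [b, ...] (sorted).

0: R B3 -> L1 miss  d=-]
1: W B2 -> L0 miss  d=D]
2: R B4 -> L0 miss wb->B2  d=-]
3: R B4 -> L0 hit  d=-]
4: R B5 -> L1 miss  d=-]
5: R B1 -> L1 miss  d=-]
6: R B5 -> L1 miss  d=-]
7: W B0 -> L0 miss  d=D]
8: W B0 -> L0 hit  d=D]
9: W B0 -> L0 hit  d=D]

DIRTY = [0]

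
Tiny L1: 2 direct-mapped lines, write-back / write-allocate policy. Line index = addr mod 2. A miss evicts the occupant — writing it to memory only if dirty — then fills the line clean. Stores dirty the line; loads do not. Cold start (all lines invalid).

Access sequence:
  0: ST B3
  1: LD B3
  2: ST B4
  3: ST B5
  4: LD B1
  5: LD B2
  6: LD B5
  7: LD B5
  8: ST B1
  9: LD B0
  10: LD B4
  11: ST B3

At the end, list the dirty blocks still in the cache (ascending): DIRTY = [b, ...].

0: W B3 → L1 miss [D]
1: R B3 → L1 hit [D]
2: W B4 → L0 miss [D]
3: W B5 → L1 miss wb→B3 [D]
4: R B1 → L1 miss wb→B5 [-]
5: R B2 → L0 miss wb→B4 [-]
6: R B5 → L1 miss [-]
7: R B5 → L1 hit [-]
8: W B1 → L1 miss [D]
9: R B0 → L0 miss [-]
10: R B4 → L0 miss [-]
11: W B3 → L1 miss wb→B1 [D]

DIRTY = [3]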